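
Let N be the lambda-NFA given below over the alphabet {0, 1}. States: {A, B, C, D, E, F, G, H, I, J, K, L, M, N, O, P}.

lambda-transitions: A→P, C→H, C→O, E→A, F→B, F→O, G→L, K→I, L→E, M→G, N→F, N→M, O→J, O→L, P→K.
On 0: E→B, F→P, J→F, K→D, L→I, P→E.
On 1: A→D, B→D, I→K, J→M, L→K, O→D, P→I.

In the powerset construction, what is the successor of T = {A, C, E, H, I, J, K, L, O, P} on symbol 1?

A on 1 → {D}.
I on 1 → {K}.
J on 1 → {M}.
L on 1 → {K}.
O on 1 → {D}.
P on 1 → {I}.
No 1-transition from C, E, H, K.
Union after reading 1: {D, I, K, M}.
Now take the lambda-closure:
From M via lambda: add G.
From G via lambda: add L.
From L via lambda: add E.
From E via lambda: add A.
From A via lambda: add P.
No new states can be added; the closed set is {A, D, E, G, I, K, L, M, P}.

{A, D, E, G, I, K, L, M, P}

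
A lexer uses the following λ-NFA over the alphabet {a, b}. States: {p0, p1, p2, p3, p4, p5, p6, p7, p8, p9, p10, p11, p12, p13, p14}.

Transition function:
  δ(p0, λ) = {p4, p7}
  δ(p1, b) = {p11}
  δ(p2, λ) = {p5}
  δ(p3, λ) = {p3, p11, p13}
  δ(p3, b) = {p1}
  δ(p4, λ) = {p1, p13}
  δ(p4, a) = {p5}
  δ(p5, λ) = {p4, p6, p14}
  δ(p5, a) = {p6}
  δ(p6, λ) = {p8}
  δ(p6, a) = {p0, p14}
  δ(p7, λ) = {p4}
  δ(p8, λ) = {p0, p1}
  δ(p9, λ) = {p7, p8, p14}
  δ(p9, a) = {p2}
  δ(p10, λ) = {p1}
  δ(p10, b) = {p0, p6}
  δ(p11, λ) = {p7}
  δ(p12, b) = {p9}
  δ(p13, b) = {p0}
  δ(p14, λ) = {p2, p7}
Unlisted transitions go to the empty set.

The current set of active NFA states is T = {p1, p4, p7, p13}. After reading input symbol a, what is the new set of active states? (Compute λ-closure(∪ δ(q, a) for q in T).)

{p0, p1, p2, p4, p5, p6, p7, p8, p13, p14}

p4 on a → {p5}.
No a-transition from p1, p7, p13.
Union after reading a: {p5}.
Now take the λ-closure:
From p5 via λ: add p4, p6, p14.
From p4 via λ: add p1, p13.
From p6 via λ: add p8.
From p14 via λ: add p2, p7.
From p8 via λ: add p0.
No new states can be added; the closed set is {p0, p1, p2, p4, p5, p6, p7, p8, p13, p14}.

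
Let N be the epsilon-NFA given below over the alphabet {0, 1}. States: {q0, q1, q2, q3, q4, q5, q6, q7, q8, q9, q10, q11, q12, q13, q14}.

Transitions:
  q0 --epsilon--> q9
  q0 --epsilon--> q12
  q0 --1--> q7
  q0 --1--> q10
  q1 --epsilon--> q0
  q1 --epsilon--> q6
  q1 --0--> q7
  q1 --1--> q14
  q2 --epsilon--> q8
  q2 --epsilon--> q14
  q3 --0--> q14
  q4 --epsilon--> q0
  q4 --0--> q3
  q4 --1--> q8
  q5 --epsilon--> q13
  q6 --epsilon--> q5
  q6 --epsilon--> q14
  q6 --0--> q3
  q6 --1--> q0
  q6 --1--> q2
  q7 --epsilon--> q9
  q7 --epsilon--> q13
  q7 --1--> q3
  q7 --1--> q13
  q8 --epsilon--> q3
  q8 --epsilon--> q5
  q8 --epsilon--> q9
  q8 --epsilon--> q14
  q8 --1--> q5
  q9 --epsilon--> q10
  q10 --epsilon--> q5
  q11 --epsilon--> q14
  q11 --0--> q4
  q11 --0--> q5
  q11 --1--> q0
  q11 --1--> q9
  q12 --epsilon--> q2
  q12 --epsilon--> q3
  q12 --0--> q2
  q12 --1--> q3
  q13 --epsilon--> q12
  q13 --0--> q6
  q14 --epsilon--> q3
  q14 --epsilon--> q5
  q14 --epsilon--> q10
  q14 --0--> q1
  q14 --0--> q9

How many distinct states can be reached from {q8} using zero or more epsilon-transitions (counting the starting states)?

9

Start with {q8}.
From q8 via epsilon: add q3, q5, q9, q14.
From q5 via epsilon: add q13.
From q9 via epsilon: add q10.
From q13 via epsilon: add q12.
From q12 via epsilon: add q2.
epsilon-closure = {q2, q3, q5, q8, q9, q10, q12, q13, q14}, which has 9 states.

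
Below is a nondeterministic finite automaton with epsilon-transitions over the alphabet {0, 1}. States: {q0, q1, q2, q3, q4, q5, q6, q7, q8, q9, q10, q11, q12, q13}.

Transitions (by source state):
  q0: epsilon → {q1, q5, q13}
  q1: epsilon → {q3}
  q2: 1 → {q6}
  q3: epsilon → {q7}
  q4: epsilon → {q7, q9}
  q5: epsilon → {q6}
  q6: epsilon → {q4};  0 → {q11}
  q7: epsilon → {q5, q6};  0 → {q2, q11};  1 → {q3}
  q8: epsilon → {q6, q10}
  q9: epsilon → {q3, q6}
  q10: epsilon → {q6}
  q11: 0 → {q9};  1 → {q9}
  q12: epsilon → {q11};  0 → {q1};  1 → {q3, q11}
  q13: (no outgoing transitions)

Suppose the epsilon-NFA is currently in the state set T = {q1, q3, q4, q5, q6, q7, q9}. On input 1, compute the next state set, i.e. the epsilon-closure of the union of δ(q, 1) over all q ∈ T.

{q3, q4, q5, q6, q7, q9}

q7 on 1 → {q3}.
No 1-transition from q1, q3, q4, q5, q6, q9.
Union after reading 1: {q3}.
Now take the epsilon-closure:
From q3 via epsilon: add q7.
From q7 via epsilon: add q5, q6.
From q6 via epsilon: add q4.
From q4 via epsilon: add q9.
No new states can be added; the closed set is {q3, q4, q5, q6, q7, q9}.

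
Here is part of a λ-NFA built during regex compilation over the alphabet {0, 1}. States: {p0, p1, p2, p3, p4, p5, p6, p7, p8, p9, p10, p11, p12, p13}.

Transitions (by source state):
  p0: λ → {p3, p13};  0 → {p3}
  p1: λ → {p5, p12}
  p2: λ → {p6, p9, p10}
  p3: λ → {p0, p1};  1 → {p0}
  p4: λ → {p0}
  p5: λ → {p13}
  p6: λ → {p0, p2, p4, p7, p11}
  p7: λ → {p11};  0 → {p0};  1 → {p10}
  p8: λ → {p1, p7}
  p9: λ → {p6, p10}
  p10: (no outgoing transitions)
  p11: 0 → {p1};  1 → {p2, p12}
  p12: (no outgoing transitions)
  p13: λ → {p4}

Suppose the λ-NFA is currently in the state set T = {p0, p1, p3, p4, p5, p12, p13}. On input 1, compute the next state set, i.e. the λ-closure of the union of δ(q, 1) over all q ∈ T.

p3 on 1 → {p0}.
No 1-transition from p0, p1, p4, p5, p12, p13.
Union after reading 1: {p0}.
Now take the λ-closure:
From p0 via λ: add p3, p13.
From p3 via λ: add p1.
From p13 via λ: add p4.
From p1 via λ: add p5, p12.
No new states can be added; the closed set is {p0, p1, p3, p4, p5, p12, p13}.

{p0, p1, p3, p4, p5, p12, p13}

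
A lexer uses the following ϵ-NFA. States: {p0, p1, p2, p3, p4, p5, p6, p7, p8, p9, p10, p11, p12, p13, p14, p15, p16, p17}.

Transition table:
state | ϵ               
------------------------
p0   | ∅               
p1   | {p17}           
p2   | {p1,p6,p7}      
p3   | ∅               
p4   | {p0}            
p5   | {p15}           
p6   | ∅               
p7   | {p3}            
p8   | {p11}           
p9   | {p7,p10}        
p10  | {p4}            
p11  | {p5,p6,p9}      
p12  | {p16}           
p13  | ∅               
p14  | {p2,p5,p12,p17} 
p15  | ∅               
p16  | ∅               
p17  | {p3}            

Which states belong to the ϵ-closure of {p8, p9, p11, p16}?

Start with {p8, p9, p11, p16}.
From p9 via ϵ: add p7, p10.
From p11 via ϵ: add p5, p6.
From p5 via ϵ: add p15.
From p7 via ϵ: add p3.
From p10 via ϵ: add p4.
From p4 via ϵ: add p0.
No new states can be added; the closed set is {p0, p3, p4, p5, p6, p7, p8, p9, p10, p11, p15, p16}.

{p0, p3, p4, p5, p6, p7, p8, p9, p10, p11, p15, p16}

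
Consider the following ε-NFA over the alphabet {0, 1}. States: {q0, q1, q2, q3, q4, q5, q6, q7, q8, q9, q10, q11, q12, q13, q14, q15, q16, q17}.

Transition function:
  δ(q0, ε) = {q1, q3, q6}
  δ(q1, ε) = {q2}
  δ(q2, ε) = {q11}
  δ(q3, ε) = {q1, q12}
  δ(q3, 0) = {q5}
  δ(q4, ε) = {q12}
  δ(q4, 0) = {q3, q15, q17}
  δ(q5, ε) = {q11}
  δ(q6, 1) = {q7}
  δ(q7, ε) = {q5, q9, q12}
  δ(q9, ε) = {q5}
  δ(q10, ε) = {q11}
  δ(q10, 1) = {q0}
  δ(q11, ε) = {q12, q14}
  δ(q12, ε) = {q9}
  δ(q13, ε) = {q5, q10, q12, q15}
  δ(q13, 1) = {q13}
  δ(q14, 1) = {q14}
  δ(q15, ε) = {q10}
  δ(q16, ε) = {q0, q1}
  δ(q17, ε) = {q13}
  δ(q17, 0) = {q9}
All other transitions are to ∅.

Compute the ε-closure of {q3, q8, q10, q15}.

{q1, q2, q3, q5, q8, q9, q10, q11, q12, q14, q15}

Start with {q3, q8, q10, q15}.
From q3 via ε: add q1, q12.
From q10 via ε: add q11.
From q1 via ε: add q2.
From q11 via ε: add q14.
From q12 via ε: add q9.
From q9 via ε: add q5.
No new states can be added; the closed set is {q1, q2, q3, q5, q8, q9, q10, q11, q12, q14, q15}.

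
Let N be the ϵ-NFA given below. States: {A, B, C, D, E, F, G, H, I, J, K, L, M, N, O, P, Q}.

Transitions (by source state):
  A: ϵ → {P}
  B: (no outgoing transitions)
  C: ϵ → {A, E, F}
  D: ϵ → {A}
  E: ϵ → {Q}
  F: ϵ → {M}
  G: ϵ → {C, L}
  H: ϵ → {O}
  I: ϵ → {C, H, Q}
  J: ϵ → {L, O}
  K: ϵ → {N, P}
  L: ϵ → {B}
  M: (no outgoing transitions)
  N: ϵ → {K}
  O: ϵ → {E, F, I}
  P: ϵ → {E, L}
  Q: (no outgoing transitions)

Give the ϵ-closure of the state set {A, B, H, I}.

{A, B, C, E, F, H, I, L, M, O, P, Q}

Start with {A, B, H, I}.
From A via ϵ: add P.
From H via ϵ: add O.
From I via ϵ: add C, Q.
From C via ϵ: add E, F.
From P via ϵ: add L.
From F via ϵ: add M.
No new states can be added; the closed set is {A, B, C, E, F, H, I, L, M, O, P, Q}.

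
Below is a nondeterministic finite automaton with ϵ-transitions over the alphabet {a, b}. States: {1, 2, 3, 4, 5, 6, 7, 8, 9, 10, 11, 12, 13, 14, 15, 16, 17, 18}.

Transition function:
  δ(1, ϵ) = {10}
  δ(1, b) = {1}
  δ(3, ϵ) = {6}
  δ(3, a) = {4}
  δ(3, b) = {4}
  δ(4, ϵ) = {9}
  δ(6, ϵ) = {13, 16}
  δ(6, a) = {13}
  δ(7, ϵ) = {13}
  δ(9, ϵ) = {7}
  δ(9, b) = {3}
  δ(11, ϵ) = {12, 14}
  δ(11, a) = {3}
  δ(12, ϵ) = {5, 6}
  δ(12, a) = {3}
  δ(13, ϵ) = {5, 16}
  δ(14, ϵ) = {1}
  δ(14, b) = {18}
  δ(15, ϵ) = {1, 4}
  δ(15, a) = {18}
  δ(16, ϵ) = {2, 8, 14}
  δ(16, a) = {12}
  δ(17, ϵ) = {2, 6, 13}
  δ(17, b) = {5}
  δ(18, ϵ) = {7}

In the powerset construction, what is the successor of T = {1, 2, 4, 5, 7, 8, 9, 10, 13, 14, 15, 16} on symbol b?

1 on b → {1}.
9 on b → {3}.
14 on b → {18}.
No b-transition from 2, 4, 5, 7, 8, 10, 13, 15, 16.
Union after reading b: {1, 3, 18}.
Now take the ϵ-closure:
From 1 via ϵ: add 10.
From 3 via ϵ: add 6.
From 18 via ϵ: add 7.
From 6 via ϵ: add 13, 16.
From 13 via ϵ: add 5.
From 16 via ϵ: add 2, 8, 14.
No new states can be added; the closed set is {1, 2, 3, 5, 6, 7, 8, 10, 13, 14, 16, 18}.

{1, 2, 3, 5, 6, 7, 8, 10, 13, 14, 16, 18}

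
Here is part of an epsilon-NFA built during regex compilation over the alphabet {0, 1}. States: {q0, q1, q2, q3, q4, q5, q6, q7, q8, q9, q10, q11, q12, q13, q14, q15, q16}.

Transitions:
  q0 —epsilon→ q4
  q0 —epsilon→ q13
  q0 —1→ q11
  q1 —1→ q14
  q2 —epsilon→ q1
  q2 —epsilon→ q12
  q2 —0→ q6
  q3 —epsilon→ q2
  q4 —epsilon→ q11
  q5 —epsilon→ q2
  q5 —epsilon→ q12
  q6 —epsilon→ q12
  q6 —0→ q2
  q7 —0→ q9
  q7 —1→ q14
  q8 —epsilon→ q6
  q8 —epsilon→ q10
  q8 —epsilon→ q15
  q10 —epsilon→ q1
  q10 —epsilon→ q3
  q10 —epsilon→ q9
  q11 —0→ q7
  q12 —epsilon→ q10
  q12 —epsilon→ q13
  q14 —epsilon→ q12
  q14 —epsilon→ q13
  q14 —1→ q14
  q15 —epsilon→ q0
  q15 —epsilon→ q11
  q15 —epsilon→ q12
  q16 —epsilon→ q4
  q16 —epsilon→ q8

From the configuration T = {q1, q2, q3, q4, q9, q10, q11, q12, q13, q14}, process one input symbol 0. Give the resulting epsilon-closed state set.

q2 on 0 → {q6}.
q11 on 0 → {q7}.
No 0-transition from q1, q3, q4, q9, q10, q12, q13, q14.
Union after reading 0: {q6, q7}.
Now take the epsilon-closure:
From q6 via epsilon: add q12.
From q12 via epsilon: add q10, q13.
From q10 via epsilon: add q1, q3, q9.
From q3 via epsilon: add q2.
No new states can be added; the closed set is {q1, q2, q3, q6, q7, q9, q10, q12, q13}.

{q1, q2, q3, q6, q7, q9, q10, q12, q13}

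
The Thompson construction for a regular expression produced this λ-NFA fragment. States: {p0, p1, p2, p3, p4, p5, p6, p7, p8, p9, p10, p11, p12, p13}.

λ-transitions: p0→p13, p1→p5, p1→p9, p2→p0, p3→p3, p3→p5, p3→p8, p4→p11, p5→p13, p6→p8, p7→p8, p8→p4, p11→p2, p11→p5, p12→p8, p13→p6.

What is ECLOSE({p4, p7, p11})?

Start with {p4, p7, p11}.
From p7 via λ: add p8.
From p11 via λ: add p2, p5.
From p2 via λ: add p0.
From p5 via λ: add p13.
From p13 via λ: add p6.
No new states can be added; the closed set is {p0, p2, p4, p5, p6, p7, p8, p11, p13}.

{p0, p2, p4, p5, p6, p7, p8, p11, p13}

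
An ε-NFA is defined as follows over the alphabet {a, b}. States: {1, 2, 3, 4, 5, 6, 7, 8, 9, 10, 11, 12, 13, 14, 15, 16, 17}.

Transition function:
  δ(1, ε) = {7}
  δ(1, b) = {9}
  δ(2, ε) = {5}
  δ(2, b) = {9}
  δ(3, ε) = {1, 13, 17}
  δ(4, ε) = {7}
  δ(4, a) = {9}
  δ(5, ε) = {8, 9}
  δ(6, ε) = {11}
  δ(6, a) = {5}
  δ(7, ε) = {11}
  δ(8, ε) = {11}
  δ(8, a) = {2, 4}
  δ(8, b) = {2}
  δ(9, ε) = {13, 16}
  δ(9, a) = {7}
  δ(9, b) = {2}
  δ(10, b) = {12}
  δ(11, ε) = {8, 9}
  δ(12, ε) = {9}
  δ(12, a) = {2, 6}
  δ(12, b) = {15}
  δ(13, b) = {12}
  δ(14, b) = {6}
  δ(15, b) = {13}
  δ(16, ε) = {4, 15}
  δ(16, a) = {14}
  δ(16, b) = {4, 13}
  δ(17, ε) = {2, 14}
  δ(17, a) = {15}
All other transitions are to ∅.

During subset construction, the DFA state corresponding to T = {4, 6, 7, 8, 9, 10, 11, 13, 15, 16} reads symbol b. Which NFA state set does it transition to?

8 on b → {2}.
9 on b → {2}.
10 on b → {12}.
13 on b → {12}.
15 on b → {13}.
16 on b → {4, 13}.
No b-transition from 4, 6, 7, 11.
Union after reading b: {2, 4, 12, 13}.
Now take the ε-closure:
From 2 via ε: add 5.
From 4 via ε: add 7.
From 12 via ε: add 9.
From 5 via ε: add 8.
From 7 via ε: add 11.
From 9 via ε: add 16.
From 16 via ε: add 15.
No new states can be added; the closed set is {2, 4, 5, 7, 8, 9, 11, 12, 13, 15, 16}.

{2, 4, 5, 7, 8, 9, 11, 12, 13, 15, 16}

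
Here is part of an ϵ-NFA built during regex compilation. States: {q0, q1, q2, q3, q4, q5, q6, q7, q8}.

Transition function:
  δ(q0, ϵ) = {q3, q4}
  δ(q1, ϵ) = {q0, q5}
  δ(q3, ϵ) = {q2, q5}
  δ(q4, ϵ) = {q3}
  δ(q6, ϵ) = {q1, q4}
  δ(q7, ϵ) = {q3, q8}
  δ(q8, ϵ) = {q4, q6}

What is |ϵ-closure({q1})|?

6

Start with {q1}.
From q1 via ϵ: add q0, q5.
From q0 via ϵ: add q3, q4.
From q3 via ϵ: add q2.
ϵ-closure = {q0, q1, q2, q3, q4, q5}, which has 6 states.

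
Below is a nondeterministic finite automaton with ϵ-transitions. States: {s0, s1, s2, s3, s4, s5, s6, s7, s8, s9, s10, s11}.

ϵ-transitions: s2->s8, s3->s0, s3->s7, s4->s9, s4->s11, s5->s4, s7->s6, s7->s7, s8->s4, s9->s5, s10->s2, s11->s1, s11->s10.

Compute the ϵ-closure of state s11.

{s1, s2, s4, s5, s8, s9, s10, s11}

Start with {s11}.
From s11 via ϵ: add s1, s10.
From s10 via ϵ: add s2.
From s2 via ϵ: add s8.
From s8 via ϵ: add s4.
From s4 via ϵ: add s9.
From s9 via ϵ: add s5.
No new states can be added; the closed set is {s1, s2, s4, s5, s8, s9, s10, s11}.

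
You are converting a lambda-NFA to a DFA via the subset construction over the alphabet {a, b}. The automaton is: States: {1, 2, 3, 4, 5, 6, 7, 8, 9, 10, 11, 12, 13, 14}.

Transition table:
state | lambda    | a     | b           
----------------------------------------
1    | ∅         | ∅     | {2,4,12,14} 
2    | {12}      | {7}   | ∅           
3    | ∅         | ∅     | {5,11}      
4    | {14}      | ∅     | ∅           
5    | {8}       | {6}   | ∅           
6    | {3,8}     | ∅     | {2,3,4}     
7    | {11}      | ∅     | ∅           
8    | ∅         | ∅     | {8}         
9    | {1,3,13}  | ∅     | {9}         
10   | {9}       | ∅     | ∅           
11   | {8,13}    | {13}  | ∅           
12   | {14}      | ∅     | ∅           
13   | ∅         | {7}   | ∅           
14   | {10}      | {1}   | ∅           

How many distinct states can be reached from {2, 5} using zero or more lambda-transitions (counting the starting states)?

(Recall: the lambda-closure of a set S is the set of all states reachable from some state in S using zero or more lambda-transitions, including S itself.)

10

Start with {2, 5}.
From 2 via lambda: add 12.
From 5 via lambda: add 8.
From 12 via lambda: add 14.
From 14 via lambda: add 10.
From 10 via lambda: add 9.
From 9 via lambda: add 1, 3, 13.
lambda-closure = {1, 2, 3, 5, 8, 9, 10, 12, 13, 14}, which has 10 states.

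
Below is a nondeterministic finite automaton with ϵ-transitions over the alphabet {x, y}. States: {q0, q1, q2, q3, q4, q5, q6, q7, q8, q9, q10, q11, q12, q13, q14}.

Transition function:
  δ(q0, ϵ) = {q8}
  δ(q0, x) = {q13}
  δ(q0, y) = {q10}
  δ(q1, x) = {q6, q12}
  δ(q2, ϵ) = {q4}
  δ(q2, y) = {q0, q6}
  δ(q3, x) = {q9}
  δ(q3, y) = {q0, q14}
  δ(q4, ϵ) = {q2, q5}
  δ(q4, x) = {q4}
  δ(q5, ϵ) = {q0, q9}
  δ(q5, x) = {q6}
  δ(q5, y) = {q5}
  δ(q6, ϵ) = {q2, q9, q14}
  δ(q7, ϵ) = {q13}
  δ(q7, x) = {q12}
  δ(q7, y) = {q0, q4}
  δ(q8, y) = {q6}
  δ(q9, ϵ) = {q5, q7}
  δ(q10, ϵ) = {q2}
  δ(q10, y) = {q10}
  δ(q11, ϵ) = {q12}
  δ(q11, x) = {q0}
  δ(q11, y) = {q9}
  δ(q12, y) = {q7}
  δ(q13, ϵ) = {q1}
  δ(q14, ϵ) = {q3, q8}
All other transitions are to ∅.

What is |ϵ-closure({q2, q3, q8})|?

Start with {q2, q3, q8}.
From q2 via ϵ: add q4.
From q4 via ϵ: add q5.
From q5 via ϵ: add q0, q9.
From q9 via ϵ: add q7.
From q7 via ϵ: add q13.
From q13 via ϵ: add q1.
ϵ-closure = {q0, q1, q2, q3, q4, q5, q7, q8, q9, q13}, which has 10 states.

10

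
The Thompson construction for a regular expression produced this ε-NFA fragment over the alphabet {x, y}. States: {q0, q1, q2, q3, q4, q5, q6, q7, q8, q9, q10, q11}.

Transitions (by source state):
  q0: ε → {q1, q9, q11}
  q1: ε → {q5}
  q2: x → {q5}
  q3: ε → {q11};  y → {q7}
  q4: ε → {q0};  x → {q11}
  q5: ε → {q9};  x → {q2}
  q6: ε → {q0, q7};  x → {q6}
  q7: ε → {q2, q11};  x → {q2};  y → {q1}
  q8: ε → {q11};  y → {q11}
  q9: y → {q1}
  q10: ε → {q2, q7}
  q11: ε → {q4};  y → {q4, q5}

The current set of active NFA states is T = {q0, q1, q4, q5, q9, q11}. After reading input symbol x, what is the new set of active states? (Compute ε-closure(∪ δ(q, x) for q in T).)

q4 on x → {q11}.
q5 on x → {q2}.
No x-transition from q0, q1, q9, q11.
Union after reading x: {q2, q11}.
Now take the ε-closure:
From q11 via ε: add q4.
From q4 via ε: add q0.
From q0 via ε: add q1, q9.
From q1 via ε: add q5.
No new states can be added; the closed set is {q0, q1, q2, q4, q5, q9, q11}.

{q0, q1, q2, q4, q5, q9, q11}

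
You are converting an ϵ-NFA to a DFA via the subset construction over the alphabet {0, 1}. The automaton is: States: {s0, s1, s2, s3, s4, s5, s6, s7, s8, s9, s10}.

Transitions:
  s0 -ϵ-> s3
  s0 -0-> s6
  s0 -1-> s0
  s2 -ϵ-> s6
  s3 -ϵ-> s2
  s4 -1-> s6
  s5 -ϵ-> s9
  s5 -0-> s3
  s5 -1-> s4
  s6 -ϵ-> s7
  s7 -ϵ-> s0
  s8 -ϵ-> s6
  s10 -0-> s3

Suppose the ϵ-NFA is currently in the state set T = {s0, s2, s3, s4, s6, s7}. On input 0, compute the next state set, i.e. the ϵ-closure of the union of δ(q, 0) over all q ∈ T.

{s0, s2, s3, s6, s7}

s0 on 0 → {s6}.
No 0-transition from s2, s3, s4, s6, s7.
Union after reading 0: {s6}.
Now take the ϵ-closure:
From s6 via ϵ: add s7.
From s7 via ϵ: add s0.
From s0 via ϵ: add s3.
From s3 via ϵ: add s2.
No new states can be added; the closed set is {s0, s2, s3, s6, s7}.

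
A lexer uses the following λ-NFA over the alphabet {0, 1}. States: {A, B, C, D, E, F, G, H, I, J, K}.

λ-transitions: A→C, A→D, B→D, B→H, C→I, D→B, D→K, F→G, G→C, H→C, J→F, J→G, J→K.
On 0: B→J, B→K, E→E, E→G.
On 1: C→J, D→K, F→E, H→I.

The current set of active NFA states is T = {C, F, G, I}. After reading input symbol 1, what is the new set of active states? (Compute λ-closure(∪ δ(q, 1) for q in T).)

{C, E, F, G, I, J, K}

C on 1 → {J}.
F on 1 → {E}.
No 1-transition from G, I.
Union after reading 1: {E, J}.
Now take the λ-closure:
From J via λ: add F, G, K.
From G via λ: add C.
From C via λ: add I.
No new states can be added; the closed set is {C, E, F, G, I, J, K}.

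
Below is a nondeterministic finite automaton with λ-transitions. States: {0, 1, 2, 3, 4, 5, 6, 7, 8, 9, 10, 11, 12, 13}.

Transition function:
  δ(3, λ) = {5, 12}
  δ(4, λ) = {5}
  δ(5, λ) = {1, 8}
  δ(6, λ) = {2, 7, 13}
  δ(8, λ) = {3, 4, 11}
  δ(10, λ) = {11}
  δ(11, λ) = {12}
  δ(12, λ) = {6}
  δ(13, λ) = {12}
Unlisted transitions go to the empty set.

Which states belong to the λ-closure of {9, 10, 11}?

{2, 6, 7, 9, 10, 11, 12, 13}

Start with {9, 10, 11}.
From 11 via λ: add 12.
From 12 via λ: add 6.
From 6 via λ: add 2, 7, 13.
No new states can be added; the closed set is {2, 6, 7, 9, 10, 11, 12, 13}.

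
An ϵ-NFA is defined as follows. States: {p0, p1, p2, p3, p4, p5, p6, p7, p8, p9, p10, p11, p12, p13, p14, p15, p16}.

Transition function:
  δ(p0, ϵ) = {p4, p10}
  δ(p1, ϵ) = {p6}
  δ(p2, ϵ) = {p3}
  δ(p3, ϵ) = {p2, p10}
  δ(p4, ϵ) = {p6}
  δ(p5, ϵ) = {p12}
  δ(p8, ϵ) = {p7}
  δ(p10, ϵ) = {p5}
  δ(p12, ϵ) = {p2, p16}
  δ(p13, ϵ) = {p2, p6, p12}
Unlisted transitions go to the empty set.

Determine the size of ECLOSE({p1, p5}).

8

Start with {p1, p5}.
From p1 via ϵ: add p6.
From p5 via ϵ: add p12.
From p12 via ϵ: add p2, p16.
From p2 via ϵ: add p3.
From p3 via ϵ: add p10.
ϵ-closure = {p1, p2, p3, p5, p6, p10, p12, p16}, which has 8 states.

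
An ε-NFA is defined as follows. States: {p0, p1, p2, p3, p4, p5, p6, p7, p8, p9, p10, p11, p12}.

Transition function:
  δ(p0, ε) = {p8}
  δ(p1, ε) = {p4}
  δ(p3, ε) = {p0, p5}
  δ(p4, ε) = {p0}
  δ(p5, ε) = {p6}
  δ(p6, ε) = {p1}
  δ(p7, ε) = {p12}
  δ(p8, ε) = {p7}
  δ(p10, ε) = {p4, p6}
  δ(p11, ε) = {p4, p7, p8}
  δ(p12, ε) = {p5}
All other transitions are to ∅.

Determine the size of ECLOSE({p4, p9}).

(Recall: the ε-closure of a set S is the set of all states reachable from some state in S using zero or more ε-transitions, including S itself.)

Start with {p4, p9}.
From p4 via ε: add p0.
From p0 via ε: add p8.
From p8 via ε: add p7.
From p7 via ε: add p12.
From p12 via ε: add p5.
From p5 via ε: add p6.
From p6 via ε: add p1.
ε-closure = {p0, p1, p4, p5, p6, p7, p8, p9, p12}, which has 9 states.

9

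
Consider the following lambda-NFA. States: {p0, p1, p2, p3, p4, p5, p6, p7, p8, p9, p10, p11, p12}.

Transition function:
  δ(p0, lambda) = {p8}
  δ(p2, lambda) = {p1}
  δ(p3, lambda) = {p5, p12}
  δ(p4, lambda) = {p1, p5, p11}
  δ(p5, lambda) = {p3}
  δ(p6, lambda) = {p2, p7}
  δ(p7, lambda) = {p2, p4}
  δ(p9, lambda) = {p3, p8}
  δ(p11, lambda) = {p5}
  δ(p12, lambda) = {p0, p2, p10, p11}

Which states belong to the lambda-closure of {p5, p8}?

Start with {p5, p8}.
From p5 via lambda: add p3.
From p3 via lambda: add p12.
From p12 via lambda: add p0, p2, p10, p11.
From p2 via lambda: add p1.
No new states can be added; the closed set is {p0, p1, p2, p3, p5, p8, p10, p11, p12}.

{p0, p1, p2, p3, p5, p8, p10, p11, p12}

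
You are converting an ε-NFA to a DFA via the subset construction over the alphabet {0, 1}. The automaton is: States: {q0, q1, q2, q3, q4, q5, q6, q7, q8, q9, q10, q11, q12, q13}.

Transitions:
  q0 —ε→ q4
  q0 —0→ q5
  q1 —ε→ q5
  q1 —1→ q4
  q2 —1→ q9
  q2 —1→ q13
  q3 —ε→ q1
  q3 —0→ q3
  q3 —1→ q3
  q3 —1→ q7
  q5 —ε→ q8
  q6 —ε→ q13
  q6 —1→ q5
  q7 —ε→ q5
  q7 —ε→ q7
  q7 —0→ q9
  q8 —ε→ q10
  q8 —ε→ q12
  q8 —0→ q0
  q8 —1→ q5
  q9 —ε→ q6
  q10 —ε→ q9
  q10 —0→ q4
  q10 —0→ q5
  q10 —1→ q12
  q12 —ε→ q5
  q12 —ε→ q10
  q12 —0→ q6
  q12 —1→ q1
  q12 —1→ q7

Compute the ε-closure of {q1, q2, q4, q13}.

{q1, q2, q4, q5, q6, q8, q9, q10, q12, q13}

Start with {q1, q2, q4, q13}.
From q1 via ε: add q5.
From q5 via ε: add q8.
From q8 via ε: add q10, q12.
From q10 via ε: add q9.
From q9 via ε: add q6.
No new states can be added; the closed set is {q1, q2, q4, q5, q6, q8, q9, q10, q12, q13}.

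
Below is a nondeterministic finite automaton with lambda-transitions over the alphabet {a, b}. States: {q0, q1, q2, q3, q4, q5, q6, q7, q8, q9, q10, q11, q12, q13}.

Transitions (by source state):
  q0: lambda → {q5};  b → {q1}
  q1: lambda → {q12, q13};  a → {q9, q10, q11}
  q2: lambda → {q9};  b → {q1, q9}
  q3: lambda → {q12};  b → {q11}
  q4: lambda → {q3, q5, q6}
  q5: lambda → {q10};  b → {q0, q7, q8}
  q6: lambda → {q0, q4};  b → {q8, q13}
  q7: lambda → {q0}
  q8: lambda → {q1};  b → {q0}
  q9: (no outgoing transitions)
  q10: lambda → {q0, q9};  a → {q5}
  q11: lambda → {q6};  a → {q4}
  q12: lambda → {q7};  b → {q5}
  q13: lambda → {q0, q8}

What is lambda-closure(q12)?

Start with {q12}.
From q12 via lambda: add q7.
From q7 via lambda: add q0.
From q0 via lambda: add q5.
From q5 via lambda: add q10.
From q10 via lambda: add q9.
No new states can be added; the closed set is {q0, q5, q7, q9, q10, q12}.

{q0, q5, q7, q9, q10, q12}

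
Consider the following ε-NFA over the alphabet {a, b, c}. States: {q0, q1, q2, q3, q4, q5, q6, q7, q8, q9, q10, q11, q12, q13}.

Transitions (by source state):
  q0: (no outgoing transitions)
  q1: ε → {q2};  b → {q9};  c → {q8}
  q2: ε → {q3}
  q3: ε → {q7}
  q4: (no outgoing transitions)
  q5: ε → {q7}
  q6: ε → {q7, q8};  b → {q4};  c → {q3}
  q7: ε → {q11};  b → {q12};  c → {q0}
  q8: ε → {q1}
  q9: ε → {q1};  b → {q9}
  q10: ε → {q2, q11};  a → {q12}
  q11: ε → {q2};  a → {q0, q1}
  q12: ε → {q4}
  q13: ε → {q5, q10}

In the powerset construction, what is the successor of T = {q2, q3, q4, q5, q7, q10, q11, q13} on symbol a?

{q0, q1, q2, q3, q4, q7, q11, q12}

q10 on a → {q12}.
q11 on a → {q0, q1}.
No a-transition from q2, q3, q4, q5, q7, q13.
Union after reading a: {q0, q1, q12}.
Now take the ε-closure:
From q1 via ε: add q2.
From q12 via ε: add q4.
From q2 via ε: add q3.
From q3 via ε: add q7.
From q7 via ε: add q11.
No new states can be added; the closed set is {q0, q1, q2, q3, q4, q7, q11, q12}.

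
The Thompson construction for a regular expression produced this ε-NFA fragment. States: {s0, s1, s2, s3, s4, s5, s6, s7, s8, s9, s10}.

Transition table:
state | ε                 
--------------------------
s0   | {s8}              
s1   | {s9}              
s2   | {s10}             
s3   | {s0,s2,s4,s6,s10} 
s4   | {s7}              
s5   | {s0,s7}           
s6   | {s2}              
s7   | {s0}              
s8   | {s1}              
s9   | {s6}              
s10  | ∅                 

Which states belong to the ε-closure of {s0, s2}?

Start with {s0, s2}.
From s0 via ε: add s8.
From s2 via ε: add s10.
From s8 via ε: add s1.
From s1 via ε: add s9.
From s9 via ε: add s6.
No new states can be added; the closed set is {s0, s1, s2, s6, s8, s9, s10}.

{s0, s1, s2, s6, s8, s9, s10}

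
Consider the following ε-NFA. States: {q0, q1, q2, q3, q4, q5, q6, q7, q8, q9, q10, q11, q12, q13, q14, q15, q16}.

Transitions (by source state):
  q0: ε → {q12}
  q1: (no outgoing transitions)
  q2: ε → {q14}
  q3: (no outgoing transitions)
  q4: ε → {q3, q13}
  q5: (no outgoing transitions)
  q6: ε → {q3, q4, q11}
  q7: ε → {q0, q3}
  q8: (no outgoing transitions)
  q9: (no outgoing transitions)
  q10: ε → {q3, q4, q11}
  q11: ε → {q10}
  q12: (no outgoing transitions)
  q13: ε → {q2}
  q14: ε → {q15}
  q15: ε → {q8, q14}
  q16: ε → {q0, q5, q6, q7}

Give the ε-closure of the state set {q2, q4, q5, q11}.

{q2, q3, q4, q5, q8, q10, q11, q13, q14, q15}

Start with {q2, q4, q5, q11}.
From q2 via ε: add q14.
From q4 via ε: add q3, q13.
From q11 via ε: add q10.
From q14 via ε: add q15.
From q15 via ε: add q8.
No new states can be added; the closed set is {q2, q3, q4, q5, q8, q10, q11, q13, q14, q15}.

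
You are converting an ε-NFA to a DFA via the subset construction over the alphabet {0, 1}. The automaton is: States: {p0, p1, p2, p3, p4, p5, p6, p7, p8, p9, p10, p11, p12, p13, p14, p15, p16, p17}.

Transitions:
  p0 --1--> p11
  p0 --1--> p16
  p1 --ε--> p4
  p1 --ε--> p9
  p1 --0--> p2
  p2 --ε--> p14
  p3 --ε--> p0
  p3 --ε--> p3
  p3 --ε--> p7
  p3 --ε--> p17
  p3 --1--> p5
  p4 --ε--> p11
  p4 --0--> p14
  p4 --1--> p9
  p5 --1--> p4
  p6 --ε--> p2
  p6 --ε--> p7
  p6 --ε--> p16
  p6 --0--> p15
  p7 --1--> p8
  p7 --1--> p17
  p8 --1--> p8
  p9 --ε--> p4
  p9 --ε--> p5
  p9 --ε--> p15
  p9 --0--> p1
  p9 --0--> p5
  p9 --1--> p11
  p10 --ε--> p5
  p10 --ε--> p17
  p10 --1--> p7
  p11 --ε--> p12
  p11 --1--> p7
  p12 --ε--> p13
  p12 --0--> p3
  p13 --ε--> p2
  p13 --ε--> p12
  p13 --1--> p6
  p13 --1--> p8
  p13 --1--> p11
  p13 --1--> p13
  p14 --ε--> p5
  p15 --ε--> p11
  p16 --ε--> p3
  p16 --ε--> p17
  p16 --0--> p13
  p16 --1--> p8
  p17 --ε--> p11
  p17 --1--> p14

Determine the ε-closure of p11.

{p2, p5, p11, p12, p13, p14}

Start with {p11}.
From p11 via ε: add p12.
From p12 via ε: add p13.
From p13 via ε: add p2.
From p2 via ε: add p14.
From p14 via ε: add p5.
No new states can be added; the closed set is {p2, p5, p11, p12, p13, p14}.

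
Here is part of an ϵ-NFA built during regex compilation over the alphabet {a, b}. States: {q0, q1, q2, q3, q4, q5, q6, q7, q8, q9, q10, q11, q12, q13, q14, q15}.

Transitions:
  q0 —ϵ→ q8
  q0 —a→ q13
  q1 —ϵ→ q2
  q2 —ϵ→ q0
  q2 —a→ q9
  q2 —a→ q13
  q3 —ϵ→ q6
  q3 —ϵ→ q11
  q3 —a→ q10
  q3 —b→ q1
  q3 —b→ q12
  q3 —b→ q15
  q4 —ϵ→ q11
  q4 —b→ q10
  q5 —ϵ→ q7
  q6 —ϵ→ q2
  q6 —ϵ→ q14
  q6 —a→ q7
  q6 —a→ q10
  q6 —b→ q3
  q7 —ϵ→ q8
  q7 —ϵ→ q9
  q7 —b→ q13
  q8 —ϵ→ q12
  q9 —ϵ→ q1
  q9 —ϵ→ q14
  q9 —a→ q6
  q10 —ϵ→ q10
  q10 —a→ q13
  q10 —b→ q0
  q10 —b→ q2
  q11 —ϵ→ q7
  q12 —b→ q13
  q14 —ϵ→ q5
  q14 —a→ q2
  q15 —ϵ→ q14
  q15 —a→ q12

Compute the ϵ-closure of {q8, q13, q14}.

{q0, q1, q2, q5, q7, q8, q9, q12, q13, q14}

Start with {q8, q13, q14}.
From q8 via ϵ: add q12.
From q14 via ϵ: add q5.
From q5 via ϵ: add q7.
From q7 via ϵ: add q9.
From q9 via ϵ: add q1.
From q1 via ϵ: add q2.
From q2 via ϵ: add q0.
No new states can be added; the closed set is {q0, q1, q2, q5, q7, q8, q9, q12, q13, q14}.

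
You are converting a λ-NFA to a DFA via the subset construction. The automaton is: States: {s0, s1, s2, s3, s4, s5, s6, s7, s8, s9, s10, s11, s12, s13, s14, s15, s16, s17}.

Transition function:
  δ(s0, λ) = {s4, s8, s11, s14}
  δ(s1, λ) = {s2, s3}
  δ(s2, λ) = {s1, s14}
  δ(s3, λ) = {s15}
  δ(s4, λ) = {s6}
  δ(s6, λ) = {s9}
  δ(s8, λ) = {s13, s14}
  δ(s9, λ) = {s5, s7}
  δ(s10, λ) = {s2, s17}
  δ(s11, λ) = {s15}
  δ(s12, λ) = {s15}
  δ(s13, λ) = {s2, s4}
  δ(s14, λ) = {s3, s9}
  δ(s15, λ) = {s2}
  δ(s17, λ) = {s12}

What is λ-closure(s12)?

{s1, s2, s3, s5, s7, s9, s12, s14, s15}

Start with {s12}.
From s12 via λ: add s15.
From s15 via λ: add s2.
From s2 via λ: add s1, s14.
From s1 via λ: add s3.
From s14 via λ: add s9.
From s9 via λ: add s5, s7.
No new states can be added; the closed set is {s1, s2, s3, s5, s7, s9, s12, s14, s15}.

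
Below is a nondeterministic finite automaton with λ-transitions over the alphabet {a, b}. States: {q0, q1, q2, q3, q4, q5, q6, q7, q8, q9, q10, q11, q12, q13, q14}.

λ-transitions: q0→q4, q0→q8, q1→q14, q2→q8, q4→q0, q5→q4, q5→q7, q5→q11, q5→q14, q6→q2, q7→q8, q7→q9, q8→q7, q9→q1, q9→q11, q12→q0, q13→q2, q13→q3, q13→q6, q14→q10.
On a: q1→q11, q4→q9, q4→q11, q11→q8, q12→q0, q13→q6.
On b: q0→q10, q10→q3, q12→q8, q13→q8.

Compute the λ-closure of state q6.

Start with {q6}.
From q6 via λ: add q2.
From q2 via λ: add q8.
From q8 via λ: add q7.
From q7 via λ: add q9.
From q9 via λ: add q1, q11.
From q1 via λ: add q14.
From q14 via λ: add q10.
No new states can be added; the closed set is {q1, q2, q6, q7, q8, q9, q10, q11, q14}.

{q1, q2, q6, q7, q8, q9, q10, q11, q14}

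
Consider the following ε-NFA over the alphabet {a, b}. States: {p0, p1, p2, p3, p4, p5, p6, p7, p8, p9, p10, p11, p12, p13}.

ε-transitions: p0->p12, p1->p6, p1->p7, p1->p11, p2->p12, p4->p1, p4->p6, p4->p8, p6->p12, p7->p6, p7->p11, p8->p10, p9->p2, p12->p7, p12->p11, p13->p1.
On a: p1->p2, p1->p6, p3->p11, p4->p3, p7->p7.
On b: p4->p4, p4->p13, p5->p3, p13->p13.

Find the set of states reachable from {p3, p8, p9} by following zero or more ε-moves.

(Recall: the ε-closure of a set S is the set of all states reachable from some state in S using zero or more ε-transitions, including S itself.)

{p2, p3, p6, p7, p8, p9, p10, p11, p12}

Start with {p3, p8, p9}.
From p8 via ε: add p10.
From p9 via ε: add p2.
From p2 via ε: add p12.
From p12 via ε: add p7, p11.
From p7 via ε: add p6.
No new states can be added; the closed set is {p2, p3, p6, p7, p8, p9, p10, p11, p12}.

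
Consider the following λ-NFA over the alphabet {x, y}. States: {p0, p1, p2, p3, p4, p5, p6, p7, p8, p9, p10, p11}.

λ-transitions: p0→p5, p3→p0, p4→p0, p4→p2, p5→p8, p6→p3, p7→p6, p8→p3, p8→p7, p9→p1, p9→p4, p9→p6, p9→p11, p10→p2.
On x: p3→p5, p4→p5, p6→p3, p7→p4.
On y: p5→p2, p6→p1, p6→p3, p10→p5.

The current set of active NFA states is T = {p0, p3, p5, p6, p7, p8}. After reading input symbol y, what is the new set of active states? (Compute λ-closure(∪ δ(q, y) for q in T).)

p5 on y → {p2}.
p6 on y → {p1, p3}.
No y-transition from p0, p3, p7, p8.
Union after reading y: {p1, p2, p3}.
Now take the λ-closure:
From p3 via λ: add p0.
From p0 via λ: add p5.
From p5 via λ: add p8.
From p8 via λ: add p7.
From p7 via λ: add p6.
No new states can be added; the closed set is {p0, p1, p2, p3, p5, p6, p7, p8}.

{p0, p1, p2, p3, p5, p6, p7, p8}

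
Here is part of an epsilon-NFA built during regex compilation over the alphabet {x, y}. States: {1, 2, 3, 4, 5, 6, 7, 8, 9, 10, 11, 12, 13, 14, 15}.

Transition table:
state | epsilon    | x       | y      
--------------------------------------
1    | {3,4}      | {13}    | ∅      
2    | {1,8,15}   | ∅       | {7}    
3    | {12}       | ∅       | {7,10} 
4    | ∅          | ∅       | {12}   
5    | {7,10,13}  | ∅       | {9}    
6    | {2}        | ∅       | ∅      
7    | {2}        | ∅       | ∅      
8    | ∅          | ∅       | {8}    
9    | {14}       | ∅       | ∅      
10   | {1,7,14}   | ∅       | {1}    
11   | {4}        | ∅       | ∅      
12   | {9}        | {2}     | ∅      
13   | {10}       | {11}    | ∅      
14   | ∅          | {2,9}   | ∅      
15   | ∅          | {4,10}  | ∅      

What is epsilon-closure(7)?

Start with {7}.
From 7 via epsilon: add 2.
From 2 via epsilon: add 1, 8, 15.
From 1 via epsilon: add 3, 4.
From 3 via epsilon: add 12.
From 12 via epsilon: add 9.
From 9 via epsilon: add 14.
No new states can be added; the closed set is {1, 2, 3, 4, 7, 8, 9, 12, 14, 15}.

{1, 2, 3, 4, 7, 8, 9, 12, 14, 15}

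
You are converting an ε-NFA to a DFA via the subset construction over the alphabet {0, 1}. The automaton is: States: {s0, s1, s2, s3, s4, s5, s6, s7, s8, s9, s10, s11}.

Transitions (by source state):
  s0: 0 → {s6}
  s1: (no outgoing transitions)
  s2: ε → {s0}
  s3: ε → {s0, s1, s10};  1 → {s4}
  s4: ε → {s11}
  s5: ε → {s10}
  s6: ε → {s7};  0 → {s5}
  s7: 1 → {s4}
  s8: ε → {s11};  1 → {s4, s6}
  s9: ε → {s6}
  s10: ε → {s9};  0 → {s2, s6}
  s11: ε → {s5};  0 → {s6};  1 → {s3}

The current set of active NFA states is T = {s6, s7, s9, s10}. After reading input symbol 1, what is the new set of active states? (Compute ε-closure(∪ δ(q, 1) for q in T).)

s7 on 1 → {s4}.
No 1-transition from s6, s9, s10.
Union after reading 1: {s4}.
Now take the ε-closure:
From s4 via ε: add s11.
From s11 via ε: add s5.
From s5 via ε: add s10.
From s10 via ε: add s9.
From s9 via ε: add s6.
From s6 via ε: add s7.
No new states can be added; the closed set is {s4, s5, s6, s7, s9, s10, s11}.

{s4, s5, s6, s7, s9, s10, s11}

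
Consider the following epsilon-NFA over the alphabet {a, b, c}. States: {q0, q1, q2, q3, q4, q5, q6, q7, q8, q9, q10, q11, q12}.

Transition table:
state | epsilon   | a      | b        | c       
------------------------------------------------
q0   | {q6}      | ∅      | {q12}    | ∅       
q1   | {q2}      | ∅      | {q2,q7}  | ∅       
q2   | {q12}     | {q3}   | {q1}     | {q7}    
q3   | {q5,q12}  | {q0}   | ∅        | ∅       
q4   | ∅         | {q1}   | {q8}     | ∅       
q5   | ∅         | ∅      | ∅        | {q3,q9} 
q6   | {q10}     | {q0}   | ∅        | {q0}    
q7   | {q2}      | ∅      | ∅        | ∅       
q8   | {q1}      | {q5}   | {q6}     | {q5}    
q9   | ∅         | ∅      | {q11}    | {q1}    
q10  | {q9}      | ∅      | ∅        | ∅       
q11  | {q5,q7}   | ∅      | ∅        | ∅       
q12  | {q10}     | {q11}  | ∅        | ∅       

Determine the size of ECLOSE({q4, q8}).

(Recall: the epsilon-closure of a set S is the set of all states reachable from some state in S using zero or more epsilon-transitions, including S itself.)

Start with {q4, q8}.
From q8 via epsilon: add q1.
From q1 via epsilon: add q2.
From q2 via epsilon: add q12.
From q12 via epsilon: add q10.
From q10 via epsilon: add q9.
epsilon-closure = {q1, q2, q4, q8, q9, q10, q12}, which has 7 states.

7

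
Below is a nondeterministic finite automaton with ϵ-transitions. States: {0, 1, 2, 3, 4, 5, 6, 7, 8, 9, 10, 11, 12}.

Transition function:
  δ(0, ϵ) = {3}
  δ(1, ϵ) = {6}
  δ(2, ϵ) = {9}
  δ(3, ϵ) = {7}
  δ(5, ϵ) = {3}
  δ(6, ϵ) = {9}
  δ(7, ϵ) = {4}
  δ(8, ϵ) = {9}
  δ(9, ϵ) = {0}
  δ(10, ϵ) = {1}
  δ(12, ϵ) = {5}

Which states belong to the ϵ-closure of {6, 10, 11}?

Start with {6, 10, 11}.
From 6 via ϵ: add 9.
From 10 via ϵ: add 1.
From 9 via ϵ: add 0.
From 0 via ϵ: add 3.
From 3 via ϵ: add 7.
From 7 via ϵ: add 4.
No new states can be added; the closed set is {0, 1, 3, 4, 6, 7, 9, 10, 11}.

{0, 1, 3, 4, 6, 7, 9, 10, 11}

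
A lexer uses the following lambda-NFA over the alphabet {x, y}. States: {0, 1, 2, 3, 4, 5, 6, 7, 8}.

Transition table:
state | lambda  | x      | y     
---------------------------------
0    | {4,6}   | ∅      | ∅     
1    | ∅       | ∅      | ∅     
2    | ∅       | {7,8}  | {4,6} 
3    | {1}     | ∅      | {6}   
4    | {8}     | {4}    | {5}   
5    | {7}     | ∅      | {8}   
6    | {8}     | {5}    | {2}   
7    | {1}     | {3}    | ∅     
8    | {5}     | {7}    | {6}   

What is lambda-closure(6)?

Start with {6}.
From 6 via lambda: add 8.
From 8 via lambda: add 5.
From 5 via lambda: add 7.
From 7 via lambda: add 1.
No new states can be added; the closed set is {1, 5, 6, 7, 8}.

{1, 5, 6, 7, 8}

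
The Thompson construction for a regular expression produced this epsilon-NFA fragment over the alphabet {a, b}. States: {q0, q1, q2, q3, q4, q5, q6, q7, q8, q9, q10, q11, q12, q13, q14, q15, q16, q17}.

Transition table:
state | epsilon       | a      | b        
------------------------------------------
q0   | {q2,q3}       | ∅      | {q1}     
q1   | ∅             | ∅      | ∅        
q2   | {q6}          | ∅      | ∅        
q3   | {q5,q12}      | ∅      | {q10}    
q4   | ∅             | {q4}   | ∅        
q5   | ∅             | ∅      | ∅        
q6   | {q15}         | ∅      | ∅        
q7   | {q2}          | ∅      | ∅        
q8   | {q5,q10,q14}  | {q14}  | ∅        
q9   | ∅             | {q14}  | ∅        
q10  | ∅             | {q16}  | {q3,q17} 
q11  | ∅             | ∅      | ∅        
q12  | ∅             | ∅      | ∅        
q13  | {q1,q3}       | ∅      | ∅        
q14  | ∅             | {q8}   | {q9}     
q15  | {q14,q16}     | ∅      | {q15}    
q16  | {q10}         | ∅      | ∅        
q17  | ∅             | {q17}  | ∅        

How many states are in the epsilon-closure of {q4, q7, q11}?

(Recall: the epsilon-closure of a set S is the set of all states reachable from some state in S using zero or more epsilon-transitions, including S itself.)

9

Start with {q4, q7, q11}.
From q7 via epsilon: add q2.
From q2 via epsilon: add q6.
From q6 via epsilon: add q15.
From q15 via epsilon: add q14, q16.
From q16 via epsilon: add q10.
epsilon-closure = {q2, q4, q6, q7, q10, q11, q14, q15, q16}, which has 9 states.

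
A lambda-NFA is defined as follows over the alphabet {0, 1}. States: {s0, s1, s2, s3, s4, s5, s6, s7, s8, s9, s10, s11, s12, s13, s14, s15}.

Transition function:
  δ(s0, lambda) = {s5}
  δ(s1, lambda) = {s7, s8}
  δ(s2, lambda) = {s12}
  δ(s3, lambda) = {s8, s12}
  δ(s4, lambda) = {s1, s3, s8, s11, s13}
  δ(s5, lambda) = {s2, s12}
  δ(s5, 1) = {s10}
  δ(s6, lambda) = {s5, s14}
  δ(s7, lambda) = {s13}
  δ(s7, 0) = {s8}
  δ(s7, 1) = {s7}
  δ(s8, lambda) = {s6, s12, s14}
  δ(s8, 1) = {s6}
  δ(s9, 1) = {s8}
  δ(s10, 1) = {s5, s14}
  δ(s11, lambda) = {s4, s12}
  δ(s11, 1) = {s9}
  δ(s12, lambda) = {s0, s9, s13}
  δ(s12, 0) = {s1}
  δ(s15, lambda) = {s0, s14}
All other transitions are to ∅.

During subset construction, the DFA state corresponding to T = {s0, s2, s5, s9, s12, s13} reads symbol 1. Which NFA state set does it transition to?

{s0, s2, s5, s6, s8, s9, s10, s12, s13, s14}

s5 on 1 → {s10}.
s9 on 1 → {s8}.
No 1-transition from s0, s2, s12, s13.
Union after reading 1: {s8, s10}.
Now take the lambda-closure:
From s8 via lambda: add s6, s12, s14.
From s6 via lambda: add s5.
From s12 via lambda: add s0, s9, s13.
From s5 via lambda: add s2.
No new states can be added; the closed set is {s0, s2, s5, s6, s8, s9, s10, s12, s13, s14}.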